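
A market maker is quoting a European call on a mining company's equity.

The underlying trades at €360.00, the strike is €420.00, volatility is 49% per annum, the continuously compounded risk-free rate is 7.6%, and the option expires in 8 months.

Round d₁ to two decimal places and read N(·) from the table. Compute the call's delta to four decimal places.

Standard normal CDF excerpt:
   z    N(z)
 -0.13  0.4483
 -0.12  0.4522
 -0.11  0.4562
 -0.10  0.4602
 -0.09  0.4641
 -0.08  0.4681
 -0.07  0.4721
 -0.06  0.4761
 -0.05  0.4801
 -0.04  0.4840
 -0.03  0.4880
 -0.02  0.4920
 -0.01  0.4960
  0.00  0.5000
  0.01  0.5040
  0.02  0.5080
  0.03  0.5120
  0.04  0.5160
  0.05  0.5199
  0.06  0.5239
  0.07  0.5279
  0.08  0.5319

σ√T = 0.49·√0.6667 = 0.4001
d₁ = [ln(360/420) + (0.076 + 0.49²/2)·0.6667] / 0.4001 = [-0.1542 + 0.1307] / 0.4001 = -0.0586 which rounds to -0.06
N(d₁) = N(-0.06) = 0.4761
Δ_call = N(d₁) = 0.4761

0.4761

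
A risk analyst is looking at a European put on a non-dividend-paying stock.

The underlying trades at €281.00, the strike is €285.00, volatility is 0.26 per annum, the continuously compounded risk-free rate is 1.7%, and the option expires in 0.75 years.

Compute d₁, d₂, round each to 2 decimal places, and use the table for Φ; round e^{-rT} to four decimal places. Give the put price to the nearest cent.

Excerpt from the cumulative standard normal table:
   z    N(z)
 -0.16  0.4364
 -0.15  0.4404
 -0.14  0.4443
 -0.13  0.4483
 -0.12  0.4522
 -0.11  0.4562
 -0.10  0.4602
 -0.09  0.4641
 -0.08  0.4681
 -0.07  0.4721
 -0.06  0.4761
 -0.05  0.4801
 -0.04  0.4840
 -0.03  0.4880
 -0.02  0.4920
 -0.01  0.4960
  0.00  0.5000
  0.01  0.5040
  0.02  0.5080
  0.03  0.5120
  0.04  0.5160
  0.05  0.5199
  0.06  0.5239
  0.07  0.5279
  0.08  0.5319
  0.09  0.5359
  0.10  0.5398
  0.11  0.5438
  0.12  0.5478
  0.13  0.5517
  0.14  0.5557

€25.95

σ√T = 0.26·√0.75 = 0.2252
d₁ = [ln(281/285) + (0.017 + 0.26²/2)·0.75] / 0.2252 = [-0.0141 + 0.0381] / 0.2252 = 0.1064 → 0.11
d₂ = d₁ − σ√T = 0.1064 − 0.2252 = -0.1187 → -0.12
exp(−rT) = exp(−0.017·0.75) = 0.9873
N(−d₂) = N(0.12) = 0.5478;  N(−d₁) = N(-0.11) = 0.4562
P = 285·0.9873·0.5478 − 281·0.4562 = 154.1402 − 128.1922 = 25.9480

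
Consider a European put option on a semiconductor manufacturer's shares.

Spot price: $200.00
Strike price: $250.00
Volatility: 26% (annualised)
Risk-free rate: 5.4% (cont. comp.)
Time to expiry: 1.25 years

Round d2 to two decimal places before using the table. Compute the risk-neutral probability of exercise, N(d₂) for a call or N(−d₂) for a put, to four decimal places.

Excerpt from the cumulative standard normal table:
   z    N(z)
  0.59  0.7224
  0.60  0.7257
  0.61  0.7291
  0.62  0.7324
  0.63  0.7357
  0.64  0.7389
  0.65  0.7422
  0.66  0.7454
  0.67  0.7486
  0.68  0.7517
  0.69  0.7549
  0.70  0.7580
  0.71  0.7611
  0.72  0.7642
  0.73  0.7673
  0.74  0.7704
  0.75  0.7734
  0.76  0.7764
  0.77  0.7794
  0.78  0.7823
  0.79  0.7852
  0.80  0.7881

0.7517

σ√T = 0.26 × 1.1180 = 0.2907
d₁ = [ln(200/250) + (0.054 + 0.26²/2)·1.25] / 0.2907 = [-0.2231 + 0.1098] / 0.2907 = -0.3901 ≈ -0.39
d₂ = d₁ − σ√T = -0.3901 − 0.2907 = -0.6808 ≈ -0.68
Risk-neutral Pr[S_T < K] = N(−d₂) = N(0.68) = 0.7517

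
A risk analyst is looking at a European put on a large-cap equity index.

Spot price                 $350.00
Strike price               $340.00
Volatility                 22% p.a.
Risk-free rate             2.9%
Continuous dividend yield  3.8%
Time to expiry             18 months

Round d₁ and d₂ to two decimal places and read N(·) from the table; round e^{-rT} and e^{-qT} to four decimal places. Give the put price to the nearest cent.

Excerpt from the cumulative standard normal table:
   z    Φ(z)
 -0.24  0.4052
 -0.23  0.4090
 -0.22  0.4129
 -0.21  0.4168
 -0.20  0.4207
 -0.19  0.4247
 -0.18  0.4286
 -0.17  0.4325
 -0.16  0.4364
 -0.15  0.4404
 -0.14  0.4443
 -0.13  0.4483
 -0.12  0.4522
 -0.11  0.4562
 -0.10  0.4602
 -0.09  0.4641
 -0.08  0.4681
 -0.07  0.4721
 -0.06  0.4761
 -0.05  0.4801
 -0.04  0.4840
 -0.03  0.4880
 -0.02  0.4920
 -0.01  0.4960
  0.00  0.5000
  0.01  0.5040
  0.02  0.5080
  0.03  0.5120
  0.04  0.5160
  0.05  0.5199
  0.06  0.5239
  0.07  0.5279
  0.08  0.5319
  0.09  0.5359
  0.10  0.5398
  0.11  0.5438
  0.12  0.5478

σ√T = 0.22 × 1.2247 = 0.2694
d₁ = [ln(350/340) + (0.029 − 0.038 + 0.22²/2)·1.5] / 0.2694 = [0.0290 + 0.0228] / 0.2694 = 0.1922 ⇒ 0.19
d₂ = d₁ − σ√T = 0.1922 − 0.2694 = -0.0772 ⇒ -0.08
e^(−qT) = e^(−0.038·1.5) = 0.9446;  e^(−rT) = e^(−0.029·1.5) = 0.9574
N(−d₂) = N(0.08) = 0.5319;  N(−d₁) = N(-0.19) = 0.4247
P = 340·0.9574·0.5319 − 350·0.9446·0.4247 = 173.1420 − 140.4101 = 32.7319

$32.73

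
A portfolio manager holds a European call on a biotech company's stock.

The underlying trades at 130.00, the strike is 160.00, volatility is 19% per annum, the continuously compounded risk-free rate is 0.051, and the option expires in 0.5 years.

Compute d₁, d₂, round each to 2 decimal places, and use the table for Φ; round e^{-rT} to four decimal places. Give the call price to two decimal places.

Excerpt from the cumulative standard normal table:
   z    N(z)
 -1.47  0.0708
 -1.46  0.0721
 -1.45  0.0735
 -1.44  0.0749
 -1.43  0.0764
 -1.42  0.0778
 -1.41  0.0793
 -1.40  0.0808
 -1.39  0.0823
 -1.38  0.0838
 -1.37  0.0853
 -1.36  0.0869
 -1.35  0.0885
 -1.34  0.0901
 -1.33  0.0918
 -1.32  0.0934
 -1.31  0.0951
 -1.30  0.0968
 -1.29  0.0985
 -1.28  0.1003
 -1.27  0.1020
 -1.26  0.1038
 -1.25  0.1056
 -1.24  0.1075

T = 0.5;  σ√T = 0.1344
ln(S/K) + (r + σ²/2)T = ln(130/160) + (0.051 + 0.19²/2)·0.5 = -0.2076 + 0.0345 = -0.1731
d₁ = -0.1731 / 0.1344 = -1.2885 ≈ -1.29
d₂ = d₁ − σ√T = -1.2885 − 0.1344 = -1.4229 ≈ -1.42
e^(−rT) = e^(−0.051·0.5) = 0.9748
N(d₁) = N(-1.29) = 0.0985;  N(d₂) = N(-1.42) = 0.0778
C = 130·0.0985 − 160·0.9748·0.0778 = 12.8050 − 12.1343 = 0.6707

0.67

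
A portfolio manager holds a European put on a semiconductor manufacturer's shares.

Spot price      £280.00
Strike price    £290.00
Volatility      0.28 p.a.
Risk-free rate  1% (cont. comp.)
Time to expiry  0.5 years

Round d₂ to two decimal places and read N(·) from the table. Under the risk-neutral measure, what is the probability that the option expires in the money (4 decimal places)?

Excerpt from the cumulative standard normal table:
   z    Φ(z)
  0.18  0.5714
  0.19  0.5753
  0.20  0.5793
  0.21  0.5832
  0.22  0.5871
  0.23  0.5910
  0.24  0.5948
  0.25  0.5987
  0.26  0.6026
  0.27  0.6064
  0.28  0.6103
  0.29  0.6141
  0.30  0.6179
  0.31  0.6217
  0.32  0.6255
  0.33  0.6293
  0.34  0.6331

0.5987

σ√T = 0.28·√0.5 = 0.1980
d₁ = [ln(280/290) + (0.01 + 0.28²/2)·0.5] / 0.1980 = [-0.0351 + 0.0246] / 0.1980 = -0.0530 ≈ -0.05
d₂ = d₁ − σ√T = -0.0530 − 0.1980 = -0.2510 ≈ -0.25
Risk-neutral Pr[S_T < K] = N(−d₂) = N(0.25) = 0.5987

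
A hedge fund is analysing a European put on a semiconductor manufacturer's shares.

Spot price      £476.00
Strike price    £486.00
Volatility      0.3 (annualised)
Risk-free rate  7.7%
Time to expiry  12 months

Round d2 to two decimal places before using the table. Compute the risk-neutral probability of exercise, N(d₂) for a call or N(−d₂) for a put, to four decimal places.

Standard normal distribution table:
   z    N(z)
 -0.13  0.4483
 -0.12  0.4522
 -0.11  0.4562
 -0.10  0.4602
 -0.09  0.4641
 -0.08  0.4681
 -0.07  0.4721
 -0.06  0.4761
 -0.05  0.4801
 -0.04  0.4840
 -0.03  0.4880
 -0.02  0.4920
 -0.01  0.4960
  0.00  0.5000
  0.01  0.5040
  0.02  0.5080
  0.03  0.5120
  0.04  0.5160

0.4840

σ√T = 0.3·√1 = 0.3000
d₁ = [ln(476/486) + (0.077 + 0.3²/2)·1] / 0.3000 = [-0.0208 + 0.1220] / 0.3000 = 0.3374 which rounds to 0.34
d₂ = d₁ − σ√T = 0.3374 − 0.3000 = 0.0374 which rounds to 0.04
Risk-neutral Pr[S_T < K] = N(−d₂) = N(-0.04) = 0.4840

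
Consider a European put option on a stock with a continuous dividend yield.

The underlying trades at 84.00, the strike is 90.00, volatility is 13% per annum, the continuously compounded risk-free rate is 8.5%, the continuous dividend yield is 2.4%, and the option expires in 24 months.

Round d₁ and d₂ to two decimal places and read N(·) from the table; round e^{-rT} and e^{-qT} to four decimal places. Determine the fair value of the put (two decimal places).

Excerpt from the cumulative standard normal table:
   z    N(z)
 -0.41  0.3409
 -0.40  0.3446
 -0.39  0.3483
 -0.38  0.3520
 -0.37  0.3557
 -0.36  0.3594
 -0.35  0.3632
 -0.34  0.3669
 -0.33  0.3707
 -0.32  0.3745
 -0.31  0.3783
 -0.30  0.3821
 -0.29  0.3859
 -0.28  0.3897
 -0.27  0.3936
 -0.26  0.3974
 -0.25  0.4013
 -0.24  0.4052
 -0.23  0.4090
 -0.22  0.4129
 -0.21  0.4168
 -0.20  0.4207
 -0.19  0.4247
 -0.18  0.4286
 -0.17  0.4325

3.76

σ√T = 0.13 × 1.4142 = 0.1838
ln(S/K) + (r − q + σ²/2)T = ln(84/90) + (0.085 − 0.024 + 0.13²/2)·2 = -0.0690 + 0.1389 = 0.0699
d₁ = 0.0699 / 0.1838 = 0.3802 which rounds to 0.38
d₂ = d₁ − σ√T = 0.3802 − 0.1838 = 0.1964 which rounds to 0.20
e^(−qT) = e^(−0.024·2) = 0.9531;  e^(−rT) = e^(−0.085·2) = 0.8437
N(−d₂) = N(-0.20) = 0.4207;  N(−d₁) = N(-0.38) = 0.3520
P = 90·0.8437·0.4207 − 84·0.9531·0.3520 = 31.9450 − 28.1813 = 3.7638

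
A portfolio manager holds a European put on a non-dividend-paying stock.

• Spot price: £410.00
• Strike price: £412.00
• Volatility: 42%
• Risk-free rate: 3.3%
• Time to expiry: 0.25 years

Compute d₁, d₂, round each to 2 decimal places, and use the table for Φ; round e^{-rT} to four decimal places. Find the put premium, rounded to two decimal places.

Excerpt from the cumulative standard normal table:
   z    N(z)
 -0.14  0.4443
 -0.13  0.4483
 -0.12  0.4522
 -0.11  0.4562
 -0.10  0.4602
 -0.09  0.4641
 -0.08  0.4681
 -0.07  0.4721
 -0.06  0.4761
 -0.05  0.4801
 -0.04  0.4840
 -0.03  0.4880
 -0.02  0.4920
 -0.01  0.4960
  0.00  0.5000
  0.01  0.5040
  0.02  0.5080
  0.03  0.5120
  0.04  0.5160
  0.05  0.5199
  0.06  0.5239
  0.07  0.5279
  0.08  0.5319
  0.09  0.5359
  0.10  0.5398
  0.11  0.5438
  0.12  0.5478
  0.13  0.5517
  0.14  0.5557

£33.58

σ√T = 0.42·√0.25 = 0.2100
d₁ = [ln(410/412) + (0.033 + 0.42²/2)·0.25] / 0.2100 = [-0.0049 + 0.0303] / 0.2100 = 0.1211 which rounds to 0.12
d₂ = d₁ − σ√T = 0.1211 − 0.2100 = -0.0889 which rounds to -0.09
exp(−rT) = exp(−0.033·0.25) = 0.9918
P = 412·0.9918·N(0.09) − 410·N(-0.12) = 412·0.9918·0.5359 − 410·0.4522 = 218.9803 − 185.4020 = 33.5783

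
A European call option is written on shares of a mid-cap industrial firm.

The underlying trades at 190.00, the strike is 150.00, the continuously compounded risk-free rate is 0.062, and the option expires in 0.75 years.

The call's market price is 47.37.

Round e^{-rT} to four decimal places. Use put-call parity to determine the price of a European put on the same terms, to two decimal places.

e^(−rT) = e^(−0.062·0.75) = 0.9546
Put-call parity: C − P = S − K·e^(−rT) = 190 − 150·0.9546 = 190 − 143.1900 = 46.8100
P = C − (C − P) = 47.37 − (46.8100) = 0.5600

0.56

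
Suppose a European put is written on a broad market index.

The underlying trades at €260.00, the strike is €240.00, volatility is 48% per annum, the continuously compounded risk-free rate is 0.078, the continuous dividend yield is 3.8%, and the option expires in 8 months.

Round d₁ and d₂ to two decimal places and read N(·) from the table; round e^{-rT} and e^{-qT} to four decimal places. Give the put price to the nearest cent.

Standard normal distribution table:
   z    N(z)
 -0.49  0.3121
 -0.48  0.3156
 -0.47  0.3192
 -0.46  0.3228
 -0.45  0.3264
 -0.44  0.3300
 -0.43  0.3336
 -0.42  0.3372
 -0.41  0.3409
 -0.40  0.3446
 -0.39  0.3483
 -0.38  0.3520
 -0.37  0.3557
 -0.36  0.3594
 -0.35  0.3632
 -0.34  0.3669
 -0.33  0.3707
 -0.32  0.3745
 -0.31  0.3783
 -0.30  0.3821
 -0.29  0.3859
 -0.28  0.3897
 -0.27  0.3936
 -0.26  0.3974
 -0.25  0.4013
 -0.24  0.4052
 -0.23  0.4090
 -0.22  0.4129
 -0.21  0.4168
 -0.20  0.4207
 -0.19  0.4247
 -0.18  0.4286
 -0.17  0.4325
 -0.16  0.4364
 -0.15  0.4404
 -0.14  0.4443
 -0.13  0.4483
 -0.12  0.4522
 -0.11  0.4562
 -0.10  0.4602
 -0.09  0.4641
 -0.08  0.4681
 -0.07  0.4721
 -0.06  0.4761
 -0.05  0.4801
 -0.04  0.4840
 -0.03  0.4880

σ√T = 0.48 × 0.8165 = 0.3919
d₁ = [ln(260/240) + (0.078 − 0.038 + 0.48²/2)·0.6667] / 0.3919 = [0.0800 + 0.1035] / 0.3919 = 0.4682 ⇒ 0.47
d₂ = d₁ − σ√T = 0.4682 − 0.3919 = 0.0763 ⇒ 0.08
e^(−qT) = e^(−0.038·0.6667) = 0.9750;  e^(−rT) = e^(−0.078·0.6667) = 0.9493
P = 240·0.9493·N(-0.08) − 260·0.9750·N(-0.47) = 240·0.9493·0.4681 − 260·0.9750·0.3192 = 106.6482 − 80.9172 = 25.7310

€25.73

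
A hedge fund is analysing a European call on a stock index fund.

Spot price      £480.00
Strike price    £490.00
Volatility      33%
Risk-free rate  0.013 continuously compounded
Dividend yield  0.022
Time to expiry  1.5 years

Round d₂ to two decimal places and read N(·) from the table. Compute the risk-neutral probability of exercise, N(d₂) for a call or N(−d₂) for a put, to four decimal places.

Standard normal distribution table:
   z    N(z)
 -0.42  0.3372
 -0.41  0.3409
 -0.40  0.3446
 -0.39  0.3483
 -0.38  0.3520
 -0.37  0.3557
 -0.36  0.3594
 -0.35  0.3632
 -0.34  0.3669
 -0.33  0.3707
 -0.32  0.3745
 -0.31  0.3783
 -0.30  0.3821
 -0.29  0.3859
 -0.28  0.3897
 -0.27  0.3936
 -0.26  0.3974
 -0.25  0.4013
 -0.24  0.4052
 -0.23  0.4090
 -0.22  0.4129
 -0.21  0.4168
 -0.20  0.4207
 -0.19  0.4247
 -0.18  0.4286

0.3859

T = 1.5;  σ√T = 0.4042
ln(S/K) + (r − q + σ²/2)T = ln(480/490) + (0.013 − 0.022 + 0.33²/2)·1.5 = -0.0206 + 0.0682 = 0.0476
d₁ = 0.0476 / 0.4042 = 0.1177 ⇒ 0.12
d₂ = d₁ − σ√T = 0.1177 − 0.4042 = -0.2865 ⇒ -0.29
Risk-neutral Pr[S_T > K] = N(d₂) = N(-0.29) = 0.3859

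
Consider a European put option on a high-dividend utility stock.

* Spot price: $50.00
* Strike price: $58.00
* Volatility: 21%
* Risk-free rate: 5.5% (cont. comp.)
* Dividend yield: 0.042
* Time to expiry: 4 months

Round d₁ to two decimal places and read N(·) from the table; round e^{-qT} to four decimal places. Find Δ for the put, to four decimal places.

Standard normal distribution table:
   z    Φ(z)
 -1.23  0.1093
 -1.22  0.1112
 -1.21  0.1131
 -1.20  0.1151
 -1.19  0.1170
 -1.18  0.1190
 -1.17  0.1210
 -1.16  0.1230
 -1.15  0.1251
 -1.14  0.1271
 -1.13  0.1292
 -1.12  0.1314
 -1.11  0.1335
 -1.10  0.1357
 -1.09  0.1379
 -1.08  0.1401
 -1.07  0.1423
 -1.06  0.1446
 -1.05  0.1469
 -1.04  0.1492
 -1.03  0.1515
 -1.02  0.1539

-0.8587

σ√T = 0.21 × 0.5774 = 0.1212
d₁ = [ln(50/58) + (0.055 − 0.042 + 0.21²/2)·0.3333] / 0.1212 = [-0.1484 + 0.0117] / 0.1212 = -1.1278 ⇒ -1.13
N(d₁) = N(-1.13) = 0.1292
Δ_put = exp(−qT)·(N(d₁) − 1) = 0.9861·(0.1292 − 1) = -0.8587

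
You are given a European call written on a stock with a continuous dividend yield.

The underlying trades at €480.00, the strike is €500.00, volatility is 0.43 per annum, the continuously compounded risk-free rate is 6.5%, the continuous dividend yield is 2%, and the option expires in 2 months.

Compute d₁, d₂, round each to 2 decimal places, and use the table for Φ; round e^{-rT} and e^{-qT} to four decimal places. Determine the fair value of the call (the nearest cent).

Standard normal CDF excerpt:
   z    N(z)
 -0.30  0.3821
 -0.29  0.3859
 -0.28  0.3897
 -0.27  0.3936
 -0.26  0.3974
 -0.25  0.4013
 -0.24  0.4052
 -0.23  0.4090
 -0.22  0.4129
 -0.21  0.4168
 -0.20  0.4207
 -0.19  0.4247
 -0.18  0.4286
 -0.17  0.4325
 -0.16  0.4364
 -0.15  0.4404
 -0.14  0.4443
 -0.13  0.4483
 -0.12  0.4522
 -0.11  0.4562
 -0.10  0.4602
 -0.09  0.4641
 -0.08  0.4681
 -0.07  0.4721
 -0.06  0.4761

€27.42

σ√T = 0.43·√0.1667 = 0.1755
d₁ = [ln(480/500) + (0.065 − 0.02 + 0.43²/2)·0.1667] / 0.1755 = [-0.0408 + 0.0229] / 0.1755 = -0.1020 which rounds to -0.10
d₂ = d₁ − σ√T = -0.1020 − 0.1755 = -0.2776 which rounds to -0.28
exp(−qT) = exp(−0.02·0.1667) = 0.9967;  exp(−rT) = exp(−0.065·0.1667) = 0.9892
N(d₁) = N(-0.10) = 0.4602;  N(d₂) = N(-0.28) = 0.3897
C = 480·0.9967·0.4602 − 500·0.9892·0.3897 = 220.1670 − 192.7456 = 27.4214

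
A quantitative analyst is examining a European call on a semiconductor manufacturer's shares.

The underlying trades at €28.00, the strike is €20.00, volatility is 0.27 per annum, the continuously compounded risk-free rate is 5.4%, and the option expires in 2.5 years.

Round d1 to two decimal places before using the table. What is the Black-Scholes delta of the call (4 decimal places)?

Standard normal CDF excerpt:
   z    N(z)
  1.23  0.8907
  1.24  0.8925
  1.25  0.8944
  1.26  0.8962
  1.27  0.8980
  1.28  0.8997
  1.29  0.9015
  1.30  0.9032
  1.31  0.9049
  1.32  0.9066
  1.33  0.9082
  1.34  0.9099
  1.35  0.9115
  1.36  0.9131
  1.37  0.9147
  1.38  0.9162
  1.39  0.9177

0.9066

T = 2.5;  σ√T = 0.4269
d₁ = [ln(28/20) + (0.054 + 0.27²/2)·2.5] / 0.4269 = [0.3365 + 0.2261] / 0.4269 = 1.3178 → 1.32
N(d₁) = N(1.32) = 0.9066
Δ_call = N(d₁) = 0.9066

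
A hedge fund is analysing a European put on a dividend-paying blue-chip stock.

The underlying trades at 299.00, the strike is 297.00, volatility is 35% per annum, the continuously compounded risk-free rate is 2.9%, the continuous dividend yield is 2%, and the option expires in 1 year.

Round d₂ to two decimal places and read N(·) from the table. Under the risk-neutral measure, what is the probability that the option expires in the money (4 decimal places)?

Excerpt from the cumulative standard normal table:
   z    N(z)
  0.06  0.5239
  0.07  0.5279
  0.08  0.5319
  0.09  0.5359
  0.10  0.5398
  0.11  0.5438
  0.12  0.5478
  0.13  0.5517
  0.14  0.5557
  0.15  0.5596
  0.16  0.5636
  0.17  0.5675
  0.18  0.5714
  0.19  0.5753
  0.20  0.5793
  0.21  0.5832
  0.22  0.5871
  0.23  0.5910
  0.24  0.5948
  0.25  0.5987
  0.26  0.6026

0.5517

σ√T = 0.35 × 1.0000 = 0.3500
d₁ = [ln(299/297) + (0.029 − 0.02 + ½·0.35²)·1] / (σ√T) = (0.0067 + 0.0702) / 0.3500 = 0.2199 → 0.22
d₂ = 0.2199 − 0.3500 = -0.1301 → -0.13
Risk-neutral Pr[S_T < K] = N(−d₂) = N(0.13) = 0.5517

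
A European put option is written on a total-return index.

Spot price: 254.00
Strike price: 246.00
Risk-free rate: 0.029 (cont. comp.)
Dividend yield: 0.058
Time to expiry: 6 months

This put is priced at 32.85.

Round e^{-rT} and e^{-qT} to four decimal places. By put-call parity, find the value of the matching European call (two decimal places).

37.13

e^(−qT) = e^(−0.058·0.5) = 0.9714;  e^(−rT) = e^(−0.029·0.5) = 0.9856
Put-call parity: C − P = S·e^(−qT) − K·e^(−rT) = 254·0.9714 − 246·0.9856 = 246.7356 − 242.4576 = 4.2780
C = P + (C − P) = 32.85 + (4.2780) = 37.1280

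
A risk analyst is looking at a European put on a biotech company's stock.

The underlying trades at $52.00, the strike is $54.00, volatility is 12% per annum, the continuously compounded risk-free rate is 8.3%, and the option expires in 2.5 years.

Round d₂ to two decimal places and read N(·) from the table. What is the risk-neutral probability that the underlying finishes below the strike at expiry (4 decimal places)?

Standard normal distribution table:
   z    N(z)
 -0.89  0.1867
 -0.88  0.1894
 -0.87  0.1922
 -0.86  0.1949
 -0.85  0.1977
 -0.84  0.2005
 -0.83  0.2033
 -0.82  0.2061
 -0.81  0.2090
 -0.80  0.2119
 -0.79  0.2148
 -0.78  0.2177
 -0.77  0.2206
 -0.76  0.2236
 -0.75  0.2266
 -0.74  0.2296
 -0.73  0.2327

0.2119

σ√T = 0.12·√2.5 = 0.1897
ln(S/K) + (r + σ²/2)T = ln(52/54) + (0.083 + 0.12²/2)·2.5 = -0.0377 + 0.2255 = 0.1878
d₁ = 0.1878 / 0.1897 = 0.9896 ≈ 0.99
d₂ = d₁ − σ√T = 0.9896 − 0.1897 = 0.7998 ≈ 0.80
Risk-neutral Pr[S_T < K] = N(−d₂) = N(-0.80) = 0.2119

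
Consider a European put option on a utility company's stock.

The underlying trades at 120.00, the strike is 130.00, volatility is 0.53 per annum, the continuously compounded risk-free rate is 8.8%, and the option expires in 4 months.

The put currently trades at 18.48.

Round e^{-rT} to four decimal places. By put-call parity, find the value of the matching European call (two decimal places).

12.24

exp(−rT) = exp(−0.088·0.3333) = 0.9711
Put-call parity: C − P = S − K·e^(−rT) = 120 − 130·0.9711 = 120 − 126.2430 = -6.2430
C = P + (C − P) = 18.48 + (-6.2430) = 12.2370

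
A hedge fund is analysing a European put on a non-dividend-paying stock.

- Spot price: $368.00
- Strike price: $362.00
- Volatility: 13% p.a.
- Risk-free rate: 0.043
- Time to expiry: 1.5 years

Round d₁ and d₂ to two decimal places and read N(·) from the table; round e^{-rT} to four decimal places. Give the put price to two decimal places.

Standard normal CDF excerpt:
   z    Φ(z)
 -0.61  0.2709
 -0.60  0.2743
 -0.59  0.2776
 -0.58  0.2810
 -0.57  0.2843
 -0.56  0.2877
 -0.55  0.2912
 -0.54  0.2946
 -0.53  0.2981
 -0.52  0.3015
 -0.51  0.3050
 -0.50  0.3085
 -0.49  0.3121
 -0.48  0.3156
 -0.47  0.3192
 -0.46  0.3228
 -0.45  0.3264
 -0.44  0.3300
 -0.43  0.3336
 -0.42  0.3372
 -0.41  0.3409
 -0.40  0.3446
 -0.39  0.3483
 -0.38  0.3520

T = 1.5;  σ√T = 0.1592
d₁ = [ln(368/362) + (0.043 + 0.13²/2)·1.5] / 0.1592 = [0.0164 + 0.0772] / 0.1592 = 0.5880 ⇒ 0.59
d₂ = d₁ − σ√T = 0.5880 − 0.1592 = 0.4287 ⇒ 0.43
exp(−rT) = exp(−0.043·1.5) = 0.9375
N(−d₂) = N(-0.43) = 0.3336;  N(−d₁) = N(-0.59) = 0.2776
P = 362·0.9375·0.3336 − 368·0.2776 = 113.2155 − 102.1568 = 11.0587

$11.06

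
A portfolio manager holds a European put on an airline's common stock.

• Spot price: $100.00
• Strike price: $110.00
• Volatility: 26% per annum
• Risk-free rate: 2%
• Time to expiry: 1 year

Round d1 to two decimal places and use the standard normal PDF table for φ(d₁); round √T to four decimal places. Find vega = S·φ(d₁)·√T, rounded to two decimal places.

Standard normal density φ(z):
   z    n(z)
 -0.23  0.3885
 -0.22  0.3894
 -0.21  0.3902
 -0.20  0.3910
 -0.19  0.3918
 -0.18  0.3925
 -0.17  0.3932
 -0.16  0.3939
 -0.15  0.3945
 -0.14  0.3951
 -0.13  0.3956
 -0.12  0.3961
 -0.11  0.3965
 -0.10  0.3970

39.39

σ√T = 0.26 × 1.0000 = 0.2600
ln(S/K) + (r + σ²/2)T = ln(100/110) + (0.02 + 0.26²/2)·1 = -0.0953 + 0.0538 = -0.0415
d₁ = -0.0415 / 0.2600 = -0.1597 → -0.16
√T = √1 = 1.0000
φ(d₁) = φ(-0.16) = 0.3939
vega = S·φ(d₁)·√T = 100·0.3939·1.0000 = 39.3900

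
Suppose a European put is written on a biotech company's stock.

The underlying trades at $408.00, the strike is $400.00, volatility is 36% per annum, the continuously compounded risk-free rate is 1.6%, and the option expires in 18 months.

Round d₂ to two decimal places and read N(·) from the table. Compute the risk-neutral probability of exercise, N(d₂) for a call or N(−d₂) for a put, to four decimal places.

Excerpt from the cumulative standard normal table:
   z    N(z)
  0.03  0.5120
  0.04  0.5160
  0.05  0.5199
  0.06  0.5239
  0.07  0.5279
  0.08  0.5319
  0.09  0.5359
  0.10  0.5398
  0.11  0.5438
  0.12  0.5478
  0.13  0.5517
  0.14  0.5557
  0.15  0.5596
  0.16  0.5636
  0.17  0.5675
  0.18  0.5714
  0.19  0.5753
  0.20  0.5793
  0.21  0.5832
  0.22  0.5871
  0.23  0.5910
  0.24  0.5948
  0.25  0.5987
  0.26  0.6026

T = 1.5;  σ√T = 0.4409
ln(S/K) + (r + σ²/2)T = ln(408/400) + (0.016 + 0.36²/2)·1.5 = 0.0198 + 0.1212 = 0.1410
d₁ = 0.1410 / 0.4409 = 0.3198 ≈ 0.32
d₂ = d₁ − σ√T = 0.3198 − 0.4409 = -0.1211 ≈ -0.12
Pr(exercise) under Q = N(−d₂) = N(0.12) = 0.5478

0.5478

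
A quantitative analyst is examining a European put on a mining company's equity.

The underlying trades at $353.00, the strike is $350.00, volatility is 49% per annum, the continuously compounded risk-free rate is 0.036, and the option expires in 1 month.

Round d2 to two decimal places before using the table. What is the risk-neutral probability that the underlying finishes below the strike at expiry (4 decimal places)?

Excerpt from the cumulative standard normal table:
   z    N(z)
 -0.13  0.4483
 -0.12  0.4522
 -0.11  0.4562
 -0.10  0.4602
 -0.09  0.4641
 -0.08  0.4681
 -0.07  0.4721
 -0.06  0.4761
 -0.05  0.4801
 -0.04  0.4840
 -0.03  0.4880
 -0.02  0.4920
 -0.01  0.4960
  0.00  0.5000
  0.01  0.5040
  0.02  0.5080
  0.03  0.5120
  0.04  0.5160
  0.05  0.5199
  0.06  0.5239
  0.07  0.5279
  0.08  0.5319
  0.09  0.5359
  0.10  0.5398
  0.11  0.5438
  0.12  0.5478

0.4960

σ√T = 0.49 × 0.2887 = 0.1415
ln(S/K) + (r + σ²/2)T = ln(353/350) + (0.036 + 0.49²/2)·0.08333 = 0.0085 + 0.0130 = 0.0215
d₁ = 0.0215 / 0.1415 = 0.1523 ⇒ 0.15
d₂ = d₁ − σ√T = 0.1523 − 0.1415 = 0.0108 ⇒ 0.01
Pr(exercise) under Q = N(−d₂) = N(-0.01) = 0.4960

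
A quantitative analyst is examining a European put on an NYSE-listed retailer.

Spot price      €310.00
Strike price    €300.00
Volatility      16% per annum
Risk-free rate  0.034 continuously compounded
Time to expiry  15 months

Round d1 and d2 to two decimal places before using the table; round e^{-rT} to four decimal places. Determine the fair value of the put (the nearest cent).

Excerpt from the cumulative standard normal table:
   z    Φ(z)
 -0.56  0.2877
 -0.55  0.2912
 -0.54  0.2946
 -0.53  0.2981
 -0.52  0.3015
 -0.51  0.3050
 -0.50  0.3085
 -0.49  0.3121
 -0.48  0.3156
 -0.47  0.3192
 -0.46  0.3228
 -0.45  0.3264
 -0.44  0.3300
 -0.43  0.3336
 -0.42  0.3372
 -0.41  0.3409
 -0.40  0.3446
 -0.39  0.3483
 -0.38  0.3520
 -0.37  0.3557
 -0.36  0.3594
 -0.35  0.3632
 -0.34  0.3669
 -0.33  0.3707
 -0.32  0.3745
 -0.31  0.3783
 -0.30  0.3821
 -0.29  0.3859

€12.03

σ√T = 0.16·√1.25 = 0.1789
d₁ = [ln(310/300) + (0.034 + ½·0.16²)·1.25] / (σ√T) = (0.0328 + 0.0585) / 0.1789 = 0.5103 → 0.51
d₂ = 0.5103 − 0.1789 = 0.3314 → 0.33
e^(−rT) = e^(−0.034·1.25) = 0.9584
P = 300·0.9584·N(-0.33) − 310·N(-0.51) = 300·0.9584·0.3707 − 310·0.3050 = 106.5837 − 94.5500 = 12.0337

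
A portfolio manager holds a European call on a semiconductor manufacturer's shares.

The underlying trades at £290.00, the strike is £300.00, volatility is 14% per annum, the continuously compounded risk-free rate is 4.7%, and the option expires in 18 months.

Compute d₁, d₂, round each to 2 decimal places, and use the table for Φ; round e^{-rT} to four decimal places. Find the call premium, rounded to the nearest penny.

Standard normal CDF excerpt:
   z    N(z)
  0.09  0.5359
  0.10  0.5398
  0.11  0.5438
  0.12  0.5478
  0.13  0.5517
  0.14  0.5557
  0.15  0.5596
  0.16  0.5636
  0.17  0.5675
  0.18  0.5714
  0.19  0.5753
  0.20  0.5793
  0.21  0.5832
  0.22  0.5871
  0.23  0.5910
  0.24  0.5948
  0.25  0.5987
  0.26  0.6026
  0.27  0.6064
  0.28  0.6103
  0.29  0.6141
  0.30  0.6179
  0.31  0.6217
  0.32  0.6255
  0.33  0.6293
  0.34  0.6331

£24.95

T = 1.5;  σ√T = 0.1715
d₁ = [ln(290/300) + (0.047 + 0.14²/2)·1.5] / 0.1715 = [-0.0339 + 0.0852] / 0.1715 = 0.2992 which rounds to 0.30
d₂ = d₁ − σ√T = 0.2992 − 0.1715 = 0.1277 which rounds to 0.13
exp(−rT) = exp(−0.047·1.5) = 0.9319
C = 290·N(0.30) − 300·0.9319·N(0.13) = 290·0.6179 − 300·0.9319·0.5517 = 179.1910 − 154.2388 = 24.9522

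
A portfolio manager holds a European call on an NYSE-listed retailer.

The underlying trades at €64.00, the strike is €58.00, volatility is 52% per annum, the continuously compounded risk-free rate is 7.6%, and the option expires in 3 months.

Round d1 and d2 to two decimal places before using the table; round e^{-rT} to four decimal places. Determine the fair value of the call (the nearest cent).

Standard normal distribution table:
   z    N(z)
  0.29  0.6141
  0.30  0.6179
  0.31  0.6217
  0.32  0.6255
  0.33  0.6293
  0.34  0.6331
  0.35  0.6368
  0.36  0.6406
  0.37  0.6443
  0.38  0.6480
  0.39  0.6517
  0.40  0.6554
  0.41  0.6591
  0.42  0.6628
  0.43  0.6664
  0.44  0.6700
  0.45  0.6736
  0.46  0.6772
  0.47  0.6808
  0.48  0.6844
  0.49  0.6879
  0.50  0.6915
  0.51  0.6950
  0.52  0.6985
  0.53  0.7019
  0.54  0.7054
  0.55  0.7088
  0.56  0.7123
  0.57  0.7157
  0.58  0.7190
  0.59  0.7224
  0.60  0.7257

σ√T = 0.52 × 0.5000 = 0.2600
d₁ = [ln(64/58) + (0.076 + 0.52²/2)·0.25] / 0.2600 = [0.0984 + 0.0528] / 0.2600 = 0.5817 → 0.58
d₂ = d₁ − σ√T = 0.5817 − 0.2600 = 0.3217 → 0.32
e^(−rT) = e^(−0.076·0.25) = 0.9812
N(d₁) = N(0.58) = 0.7190;  N(d₂) = N(0.32) = 0.6255
C = 64·0.7190 − 58·0.9812·0.6255 = 46.0160 − 35.5970 = 10.4190

€10.42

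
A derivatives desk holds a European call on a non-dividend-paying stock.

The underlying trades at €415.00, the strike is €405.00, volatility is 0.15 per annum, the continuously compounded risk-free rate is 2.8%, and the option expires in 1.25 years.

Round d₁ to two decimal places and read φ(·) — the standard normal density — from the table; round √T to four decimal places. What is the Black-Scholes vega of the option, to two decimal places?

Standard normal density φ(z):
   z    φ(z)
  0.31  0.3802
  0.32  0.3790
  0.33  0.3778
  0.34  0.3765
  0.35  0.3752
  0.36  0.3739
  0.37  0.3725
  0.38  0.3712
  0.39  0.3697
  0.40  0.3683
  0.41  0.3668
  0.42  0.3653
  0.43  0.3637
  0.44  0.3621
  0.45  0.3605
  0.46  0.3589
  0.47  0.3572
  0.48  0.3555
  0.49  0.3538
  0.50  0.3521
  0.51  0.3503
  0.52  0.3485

σ√T = 0.15 × 1.1180 = 0.1677
d₁ = [ln(415/405) + (0.028 + 0.15²/2)·1.25] / 0.1677 = [0.0244 + 0.0491] / 0.1677 = 0.4380 ≈ 0.44
√T = √1.25 = 1.1180
φ(d₁) = φ(0.44) = 0.3621
vega = S·φ(d₁)·√T = 415·0.3621·1.1180 = 168.0035

168.00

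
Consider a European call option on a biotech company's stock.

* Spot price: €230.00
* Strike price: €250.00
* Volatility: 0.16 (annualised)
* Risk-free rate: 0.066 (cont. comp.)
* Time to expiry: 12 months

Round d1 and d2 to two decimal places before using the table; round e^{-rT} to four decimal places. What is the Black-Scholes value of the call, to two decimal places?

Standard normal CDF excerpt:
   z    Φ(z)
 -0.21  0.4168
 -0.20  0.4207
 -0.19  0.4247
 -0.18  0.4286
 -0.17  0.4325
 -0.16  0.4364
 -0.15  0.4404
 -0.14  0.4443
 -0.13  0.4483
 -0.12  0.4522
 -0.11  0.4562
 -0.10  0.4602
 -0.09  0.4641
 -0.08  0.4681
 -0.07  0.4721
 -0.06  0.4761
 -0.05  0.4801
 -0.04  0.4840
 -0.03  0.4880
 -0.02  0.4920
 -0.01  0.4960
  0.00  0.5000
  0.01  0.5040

€12.85

T = 1;  σ√T = 0.1600
d₁ = [ln(230/250) + (0.066 + 0.16²/2)·1] / 0.1600 = [-0.0834 + 0.0788] / 0.1600 = -0.0286 ≈ -0.03
d₂ = d₁ − σ√T = -0.0286 − 0.1600 = -0.1886 ≈ -0.19
e^(−rT) = e^(−0.066·1) = 0.9361
N(d₁) = N(-0.03) = 0.4880;  N(d₂) = N(-0.19) = 0.4247
C = 230·0.4880 − 250·0.9361·0.4247 = 112.2400 − 99.3904 = 12.8496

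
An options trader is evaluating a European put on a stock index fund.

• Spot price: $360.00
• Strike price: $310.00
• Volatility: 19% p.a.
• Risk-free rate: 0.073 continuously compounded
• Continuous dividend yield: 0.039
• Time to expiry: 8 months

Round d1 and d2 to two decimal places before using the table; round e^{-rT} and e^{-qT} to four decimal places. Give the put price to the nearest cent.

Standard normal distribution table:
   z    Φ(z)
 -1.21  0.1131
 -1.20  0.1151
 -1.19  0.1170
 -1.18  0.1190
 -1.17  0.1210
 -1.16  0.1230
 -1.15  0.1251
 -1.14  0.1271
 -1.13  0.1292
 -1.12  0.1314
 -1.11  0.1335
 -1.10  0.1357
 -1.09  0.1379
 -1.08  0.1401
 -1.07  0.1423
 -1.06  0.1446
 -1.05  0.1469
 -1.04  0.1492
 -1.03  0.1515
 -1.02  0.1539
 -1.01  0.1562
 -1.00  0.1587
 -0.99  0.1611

σ√T = 0.19·√0.6667 = 0.1551
d₁ = [ln(360/310) + (0.073 − 0.039 + ½·0.19²)·0.6667] / (σ√T) = (0.1495 + 0.0347) / 0.1551 = 1.1876 → 1.19
d₂ = 1.1876 − 0.1551 = 1.0324 → 1.03
e^(−qT) = e^(−0.039·0.6667) = 0.9743;  e^(−rT) = e^(−0.073·0.6667) = 0.9525
N(−d₂) = N(-1.03) = 0.1515;  N(−d₁) = N(-1.19) = 0.1170
P = 310·0.9525·0.1515 − 360·0.9743·0.1170 = 44.7342 − 41.0375 = 3.6966

$3.70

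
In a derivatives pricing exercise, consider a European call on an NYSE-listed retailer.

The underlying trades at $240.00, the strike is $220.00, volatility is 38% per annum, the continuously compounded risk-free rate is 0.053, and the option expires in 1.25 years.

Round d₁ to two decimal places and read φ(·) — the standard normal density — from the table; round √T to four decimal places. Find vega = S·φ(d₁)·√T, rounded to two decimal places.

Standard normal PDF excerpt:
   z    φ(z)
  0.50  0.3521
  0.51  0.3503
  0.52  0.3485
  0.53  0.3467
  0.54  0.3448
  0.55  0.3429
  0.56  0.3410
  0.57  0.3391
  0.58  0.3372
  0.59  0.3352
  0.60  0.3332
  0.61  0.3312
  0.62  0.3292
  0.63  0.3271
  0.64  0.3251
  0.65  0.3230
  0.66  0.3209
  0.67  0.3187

90.99

σ√T = 0.38·√1.25 = 0.4249
d₁ = [ln(240/220) + (0.053 + 0.38²/2)·1.25] / 0.4249 = [0.0870 + 0.1565] / 0.4249 = 0.5732 → 0.57
√T = √1.25 = 1.1180
φ(d₁) = φ(0.57) = 0.3391
vega = S·φ(d₁)·√T = 240·0.3391·1.1180 = 90.9873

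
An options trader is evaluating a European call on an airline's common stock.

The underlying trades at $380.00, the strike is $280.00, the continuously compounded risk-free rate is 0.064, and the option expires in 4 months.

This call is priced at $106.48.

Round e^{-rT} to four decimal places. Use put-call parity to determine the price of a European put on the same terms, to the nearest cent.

e^(−rT) = e^(−0.064·0.3333) = 0.9789
Put-call parity: C − P = S − K·e^(−rT) = 380 − 280·0.9789 = 380 − 274.0920 = 105.9080
P = C − (C − P) = 106.48 − (105.9080) = 0.5720

$0.57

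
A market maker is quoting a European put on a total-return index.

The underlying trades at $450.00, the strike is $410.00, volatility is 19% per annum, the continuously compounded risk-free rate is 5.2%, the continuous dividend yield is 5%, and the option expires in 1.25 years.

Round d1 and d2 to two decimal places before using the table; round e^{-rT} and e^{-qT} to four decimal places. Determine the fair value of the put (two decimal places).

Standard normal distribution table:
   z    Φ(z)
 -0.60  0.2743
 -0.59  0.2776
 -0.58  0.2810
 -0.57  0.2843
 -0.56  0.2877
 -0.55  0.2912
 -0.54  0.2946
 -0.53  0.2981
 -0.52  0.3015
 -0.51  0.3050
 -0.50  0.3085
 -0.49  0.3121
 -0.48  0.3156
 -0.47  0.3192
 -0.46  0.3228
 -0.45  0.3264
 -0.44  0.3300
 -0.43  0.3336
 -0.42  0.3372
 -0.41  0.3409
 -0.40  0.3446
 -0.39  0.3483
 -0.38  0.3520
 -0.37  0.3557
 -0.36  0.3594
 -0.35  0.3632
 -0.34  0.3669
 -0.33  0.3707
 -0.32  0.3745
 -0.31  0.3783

$19.35

σ√T = 0.19·√1.25 = 0.2124
ln(S/K) + (r − q + σ²/2)T = ln(450/410) + (0.052 − 0.05 + 0.19²/2)·1.25 = 0.0931 + 0.0251 = 0.1182
d₁ = 0.1182 / 0.2124 = 0.5562 ≈ 0.56
d₂ = d₁ − σ√T = 0.5562 − 0.2124 = 0.3438 ≈ 0.34
exp(−qT) = exp(−0.05·1.25) = 0.9394;  exp(−rT) = exp(−0.052·1.25) = 0.9371
N(−d₂) = N(-0.34) = 0.3669;  N(−d₁) = N(-0.56) = 0.2877
P = 410·0.9371·0.3669 − 450·0.9394·0.2877 = 140.9670 − 121.6194 = 19.3476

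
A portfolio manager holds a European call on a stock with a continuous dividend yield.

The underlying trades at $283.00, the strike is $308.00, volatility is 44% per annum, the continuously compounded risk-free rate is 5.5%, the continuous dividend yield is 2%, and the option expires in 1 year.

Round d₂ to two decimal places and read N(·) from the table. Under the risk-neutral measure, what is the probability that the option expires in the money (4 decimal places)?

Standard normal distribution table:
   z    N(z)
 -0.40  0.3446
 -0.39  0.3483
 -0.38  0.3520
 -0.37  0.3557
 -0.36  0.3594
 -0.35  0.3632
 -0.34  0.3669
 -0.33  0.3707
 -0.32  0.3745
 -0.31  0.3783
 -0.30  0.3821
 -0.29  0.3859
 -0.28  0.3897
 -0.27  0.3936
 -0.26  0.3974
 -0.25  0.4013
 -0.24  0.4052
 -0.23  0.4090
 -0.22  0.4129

0.3707

σ√T = 0.44 × 1.0000 = 0.4400
d₁ = [ln(283/308) + (0.055 − 0.02 + 0.44²/2)·1] / 0.4400 = [-0.0847 + 0.1318] / 0.4400 = 0.1072 which rounds to 0.11
d₂ = d₁ − σ√T = 0.1072 − 0.4400 = -0.3328 which rounds to -0.33
Risk-neutral Pr[S_T > K] = N(d₂) = N(-0.33) = 0.3707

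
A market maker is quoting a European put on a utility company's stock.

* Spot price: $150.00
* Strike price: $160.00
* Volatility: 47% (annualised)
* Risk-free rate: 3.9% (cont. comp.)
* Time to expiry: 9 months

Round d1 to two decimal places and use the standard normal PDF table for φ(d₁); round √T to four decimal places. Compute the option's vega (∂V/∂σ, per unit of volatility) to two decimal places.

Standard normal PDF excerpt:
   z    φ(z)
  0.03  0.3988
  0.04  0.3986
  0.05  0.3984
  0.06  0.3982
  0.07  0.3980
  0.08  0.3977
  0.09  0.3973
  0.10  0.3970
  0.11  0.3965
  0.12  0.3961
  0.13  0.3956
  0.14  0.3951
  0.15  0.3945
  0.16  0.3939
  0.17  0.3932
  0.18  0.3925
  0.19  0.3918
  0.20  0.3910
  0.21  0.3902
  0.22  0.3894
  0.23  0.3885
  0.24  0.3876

51.45

σ√T = 0.47·√0.75 = 0.4070
d₁ = [ln(150/160) + (0.039 + 0.47²/2)·0.75] / 0.4070 = [-0.0645 + 0.1121] / 0.4070 = 0.1168 → 0.12
√T = √0.75 = 0.8660
φ(d₁) = φ(0.12) = 0.3961
vega = S·φ(d₁)·√T = 150·0.3961·0.8660 = 51.4534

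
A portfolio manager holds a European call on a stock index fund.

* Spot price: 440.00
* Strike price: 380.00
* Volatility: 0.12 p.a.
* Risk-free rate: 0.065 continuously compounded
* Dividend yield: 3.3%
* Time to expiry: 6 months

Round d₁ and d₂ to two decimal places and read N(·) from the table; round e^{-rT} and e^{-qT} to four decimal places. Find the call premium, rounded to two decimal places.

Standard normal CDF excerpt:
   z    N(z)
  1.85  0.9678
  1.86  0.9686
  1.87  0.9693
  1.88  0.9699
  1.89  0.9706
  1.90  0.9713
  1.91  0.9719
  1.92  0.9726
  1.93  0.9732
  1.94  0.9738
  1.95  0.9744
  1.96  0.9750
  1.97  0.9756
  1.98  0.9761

T = 0.5;  σ√T = 0.0849
ln(S/K) + (r − q + σ²/2)T = ln(440/380) + (0.065 − 0.033 + 0.12²/2)·0.5 = 0.1466 + 0.0196 = 0.1662
d₁ = 0.1662 / 0.0849 = 1.9587 ≈ 1.96
d₂ = d₁ − σ√T = 1.9587 − 0.0849 = 1.8739 ≈ 1.87
e^(−qT) = e^(−0.033·0.5) = 0.9836;  e^(−rT) = e^(−0.065·0.5) = 0.9680
C = 440·0.9836·N(1.96) − 380·0.9680·N(1.87) = 440·0.9836·0.9750 − 380·0.9680·0.9693 = 421.9644 − 356.5473 = 65.4171

65.42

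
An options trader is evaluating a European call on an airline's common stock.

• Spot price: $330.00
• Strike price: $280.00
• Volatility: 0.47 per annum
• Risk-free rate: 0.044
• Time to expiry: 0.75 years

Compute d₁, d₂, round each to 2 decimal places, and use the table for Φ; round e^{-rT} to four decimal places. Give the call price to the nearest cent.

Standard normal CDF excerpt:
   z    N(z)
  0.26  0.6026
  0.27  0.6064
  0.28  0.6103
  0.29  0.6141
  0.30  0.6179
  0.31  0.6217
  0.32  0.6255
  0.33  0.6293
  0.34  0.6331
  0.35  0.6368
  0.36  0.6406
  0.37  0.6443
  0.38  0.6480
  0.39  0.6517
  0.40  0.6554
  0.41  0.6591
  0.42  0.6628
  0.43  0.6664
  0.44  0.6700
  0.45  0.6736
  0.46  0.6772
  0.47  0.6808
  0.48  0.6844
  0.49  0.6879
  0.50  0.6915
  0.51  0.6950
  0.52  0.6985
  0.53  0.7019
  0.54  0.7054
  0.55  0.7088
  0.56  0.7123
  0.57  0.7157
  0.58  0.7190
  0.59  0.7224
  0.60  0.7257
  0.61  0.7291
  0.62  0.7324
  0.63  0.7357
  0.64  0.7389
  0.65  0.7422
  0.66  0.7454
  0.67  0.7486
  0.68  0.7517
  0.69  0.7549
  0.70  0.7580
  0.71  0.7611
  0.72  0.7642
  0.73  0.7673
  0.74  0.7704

$83.79

T = 0.75;  σ√T = 0.4070
d₁ = [ln(330/280) + (0.044 + ½·0.47²)·0.75] / (σ√T) = (0.1643 + 0.1158) / 0.4070 = 0.6883 which rounds to 0.69
d₂ = 0.6883 − 0.4070 = 0.2812 which rounds to 0.28
exp(−rT) = exp(−0.044·0.75) = 0.9675
C = 330·N(0.69) − 280·0.9675·N(0.28) = 330·0.7549 − 280·0.9675·0.6103 = 249.1170 − 165.3303 = 83.7867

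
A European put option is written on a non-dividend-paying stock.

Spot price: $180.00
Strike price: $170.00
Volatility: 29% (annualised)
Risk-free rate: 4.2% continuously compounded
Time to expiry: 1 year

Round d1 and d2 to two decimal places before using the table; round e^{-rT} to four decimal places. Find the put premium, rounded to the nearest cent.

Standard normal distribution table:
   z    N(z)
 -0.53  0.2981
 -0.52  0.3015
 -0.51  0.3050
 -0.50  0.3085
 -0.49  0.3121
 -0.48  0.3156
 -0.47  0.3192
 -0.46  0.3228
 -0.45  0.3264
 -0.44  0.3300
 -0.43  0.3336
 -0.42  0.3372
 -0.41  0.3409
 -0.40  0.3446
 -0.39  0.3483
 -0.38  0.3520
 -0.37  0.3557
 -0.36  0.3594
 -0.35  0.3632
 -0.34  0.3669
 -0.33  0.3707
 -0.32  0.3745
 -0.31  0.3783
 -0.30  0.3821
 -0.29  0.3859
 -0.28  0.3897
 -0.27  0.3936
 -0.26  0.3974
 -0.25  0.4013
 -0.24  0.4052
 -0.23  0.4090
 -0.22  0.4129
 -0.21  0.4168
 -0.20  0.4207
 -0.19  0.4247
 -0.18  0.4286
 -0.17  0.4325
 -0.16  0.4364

σ√T = 0.29·√1 = 0.2900
d₁ = [ln(180/170) + (0.042 + ½·0.29²)·1] / (σ√T) = (0.0572 + 0.0840) / 0.2900 = 0.4869 which rounds to 0.49
d₂ = 0.4869 − 0.2900 = 0.1969 which rounds to 0.20
e^(−rT) = e^(−0.042·1) = 0.9589
P = 170·0.9589·N(-0.20) − 180·N(-0.49) = 170·0.9589·0.4207 − 180·0.3121 = 68.5796 − 56.1780 = 12.4016

$12.40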